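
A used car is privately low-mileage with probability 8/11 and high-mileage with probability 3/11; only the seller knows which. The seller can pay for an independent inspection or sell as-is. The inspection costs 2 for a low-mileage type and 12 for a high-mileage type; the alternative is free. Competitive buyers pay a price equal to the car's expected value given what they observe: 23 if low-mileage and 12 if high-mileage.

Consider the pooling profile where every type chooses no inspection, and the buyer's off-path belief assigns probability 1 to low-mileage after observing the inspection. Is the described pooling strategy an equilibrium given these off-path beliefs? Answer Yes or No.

On path, the buyer holds the prior and pays 8/11·23 + 3/11·12 = 20. Off path (the inspection), believing low-mileage, it pays 23.
low-mileage: no inspection nets 20; the inspection nets 23 − 2 = 21. low-mileage would deviate.
high-mileage: no inspection nets 20; the inspection nets 23 − 12 = 11. high-mileage stays.
A type deviates, so pooling fails.

No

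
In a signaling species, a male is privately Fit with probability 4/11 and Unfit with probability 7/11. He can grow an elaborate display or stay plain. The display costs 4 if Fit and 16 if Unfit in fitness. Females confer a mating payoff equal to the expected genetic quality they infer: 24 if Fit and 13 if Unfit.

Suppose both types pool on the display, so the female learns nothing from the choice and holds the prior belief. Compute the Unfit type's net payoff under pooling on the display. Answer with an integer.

Pooled mating payoff = 4/11·24 + 7/11·13 = 17.
Unfit pays cost 16 for the display, so net payoff = 17 − 16 = 1.

1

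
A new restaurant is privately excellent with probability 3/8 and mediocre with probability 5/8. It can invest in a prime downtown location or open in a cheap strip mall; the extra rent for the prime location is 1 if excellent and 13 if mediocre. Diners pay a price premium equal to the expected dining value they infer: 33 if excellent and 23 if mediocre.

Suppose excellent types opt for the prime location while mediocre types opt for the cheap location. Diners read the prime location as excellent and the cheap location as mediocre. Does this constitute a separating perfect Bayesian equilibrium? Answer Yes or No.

Under these beliefs, the prime location earns price premium 33 and the cheap location earns price premium 23.
excellent: the prime location nets 33 − 1 = 32; the cheap location nets 23. excellent prefers the prime location.
mediocre: the prime location nets 33 − 13 = 20; the cheap location nets 23. mediocre prefers the cheap location.
Neither type deviates, so the separating profile is an equilibrium.

Yes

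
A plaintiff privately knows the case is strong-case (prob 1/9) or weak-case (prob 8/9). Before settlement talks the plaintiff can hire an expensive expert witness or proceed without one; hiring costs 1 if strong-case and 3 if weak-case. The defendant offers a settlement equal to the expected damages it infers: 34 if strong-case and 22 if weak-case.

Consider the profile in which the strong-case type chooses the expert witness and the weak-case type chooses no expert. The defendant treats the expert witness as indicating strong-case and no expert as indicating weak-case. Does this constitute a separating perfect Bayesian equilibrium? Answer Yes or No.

No

Under these beliefs, the expert witness earns settlement 34 and no expert earns settlement 22.
strong-case: the expert witness nets 34 − 1 = 33; no expert nets 22. strong-case prefers the expert witness.
weak-case: the expert witness nets 34 − 3 = 31; no expert nets 22. weak-case would deviate to the expert witness.
weak-case has a profitable deviation, so the profile is not an equilibrium.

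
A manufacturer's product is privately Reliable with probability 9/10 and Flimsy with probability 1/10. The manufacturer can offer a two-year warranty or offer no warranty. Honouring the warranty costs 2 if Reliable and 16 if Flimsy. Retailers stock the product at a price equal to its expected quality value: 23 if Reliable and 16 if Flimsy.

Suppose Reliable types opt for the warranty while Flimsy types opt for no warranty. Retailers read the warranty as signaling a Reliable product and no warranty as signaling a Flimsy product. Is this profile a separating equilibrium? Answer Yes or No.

Yes

Under these beliefs, the warranty earns price 23 and no warranty earns price 16.
Reliable: the warranty nets 23 − 2 = 21; no warranty nets 16. Reliable prefers the warranty.
Flimsy: the warranty nets 23 − 16 = 7; no warranty nets 16. Flimsy prefers no warranty.
Neither type deviates, so the separating profile is an equilibrium.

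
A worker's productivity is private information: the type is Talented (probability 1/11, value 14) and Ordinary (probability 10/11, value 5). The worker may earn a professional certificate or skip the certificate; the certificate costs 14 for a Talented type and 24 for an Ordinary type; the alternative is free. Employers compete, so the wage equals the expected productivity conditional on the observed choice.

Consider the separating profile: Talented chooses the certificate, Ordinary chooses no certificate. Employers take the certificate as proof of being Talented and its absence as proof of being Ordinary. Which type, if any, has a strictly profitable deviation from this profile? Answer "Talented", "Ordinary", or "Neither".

The certificate pays 14; no certificate pays 5.
Talented: assigned the certificate, nets 14 − 14 = 0; deviating to no certificate nets 5.
Ordinary: assigned no certificate, nets 5; deviating to the certificate nets 14 − 24 = -10.
The Talented type gains 5 by deviating.

Talented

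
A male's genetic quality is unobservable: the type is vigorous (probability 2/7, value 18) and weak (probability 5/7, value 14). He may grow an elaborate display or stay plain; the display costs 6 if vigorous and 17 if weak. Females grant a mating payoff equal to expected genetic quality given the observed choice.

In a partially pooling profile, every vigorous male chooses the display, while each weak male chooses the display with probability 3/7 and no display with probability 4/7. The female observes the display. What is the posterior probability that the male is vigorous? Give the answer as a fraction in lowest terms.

P(the display) = (2/7)·1 + (5/7)·(3/7) = 29/49.
By Bayes' rule, P(vigorous | the display) = (2/7) / (29/49) = 14/29.

14/29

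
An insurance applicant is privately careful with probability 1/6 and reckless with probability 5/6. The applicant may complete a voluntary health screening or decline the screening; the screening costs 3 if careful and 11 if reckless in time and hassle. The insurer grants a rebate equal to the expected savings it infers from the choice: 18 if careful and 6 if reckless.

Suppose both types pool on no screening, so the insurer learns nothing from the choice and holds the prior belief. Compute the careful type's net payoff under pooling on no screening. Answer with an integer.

8

Pooled rebate = 1/6·18 + 5/6·6 = 8.
careful pays no cost for no screening, so net payoff = 8.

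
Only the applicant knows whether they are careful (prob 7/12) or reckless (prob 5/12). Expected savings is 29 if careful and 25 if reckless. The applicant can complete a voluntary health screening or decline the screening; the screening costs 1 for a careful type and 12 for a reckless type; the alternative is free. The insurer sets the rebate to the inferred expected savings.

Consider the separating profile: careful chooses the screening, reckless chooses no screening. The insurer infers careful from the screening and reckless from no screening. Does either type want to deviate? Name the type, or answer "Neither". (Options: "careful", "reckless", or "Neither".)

Neither

The screening pays 29; no screening pays 25.
careful: assigned the screening, nets 29 − 1 = 28; deviating to no screening nets 25.
reckless: assigned no screening, nets 25; deviating to the screening nets 29 − 12 = 17.
Both types strictly prefer their assigned action; no profitable deviation.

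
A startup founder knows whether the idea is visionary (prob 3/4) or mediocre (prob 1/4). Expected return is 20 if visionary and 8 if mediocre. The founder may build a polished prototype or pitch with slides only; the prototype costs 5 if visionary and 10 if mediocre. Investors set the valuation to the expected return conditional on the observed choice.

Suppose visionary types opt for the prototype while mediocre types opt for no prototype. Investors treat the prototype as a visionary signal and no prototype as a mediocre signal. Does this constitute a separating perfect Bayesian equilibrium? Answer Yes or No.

No

Under these beliefs, the prototype earns valuation 20 and no prototype earns valuation 8.
visionary: the prototype nets 20 − 5 = 15; no prototype nets 8. visionary prefers the prototype.
mediocre: the prototype nets 20 − 10 = 10; no prototype nets 8. mediocre would deviate to the prototype.
mediocre has a profitable deviation, so the profile is not an equilibrium.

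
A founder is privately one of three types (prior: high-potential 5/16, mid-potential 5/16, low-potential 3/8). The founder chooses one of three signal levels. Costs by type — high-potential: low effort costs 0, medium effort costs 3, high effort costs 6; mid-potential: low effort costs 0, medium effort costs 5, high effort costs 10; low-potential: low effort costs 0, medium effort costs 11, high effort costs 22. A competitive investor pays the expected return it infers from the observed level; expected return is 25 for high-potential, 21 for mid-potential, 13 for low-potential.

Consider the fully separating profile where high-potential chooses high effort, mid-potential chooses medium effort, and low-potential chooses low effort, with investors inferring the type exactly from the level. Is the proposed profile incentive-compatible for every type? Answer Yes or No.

Separating valuations: high effort → 25, medium effort → 21, low effort → 13.
high-potential (assigned high effort): low effort: 13 − 0 = 13; medium effort: 21 − 3 = 18; high effort: 25 − 6 = 19. high-potential stays.
mid-potential (assigned medium effort): low effort: 13 − 0 = 13; medium effort: 21 − 5 = 16; high effort: 25 − 10 = 15. mid-potential stays.
low-potential (assigned low effort): low effort: 13 − 0 = 13; medium effort: 21 − 11 = 10; high effort: 25 − 22 = 3. low-potential stays.
Every type prefers its assigned level; separation holds.

Yes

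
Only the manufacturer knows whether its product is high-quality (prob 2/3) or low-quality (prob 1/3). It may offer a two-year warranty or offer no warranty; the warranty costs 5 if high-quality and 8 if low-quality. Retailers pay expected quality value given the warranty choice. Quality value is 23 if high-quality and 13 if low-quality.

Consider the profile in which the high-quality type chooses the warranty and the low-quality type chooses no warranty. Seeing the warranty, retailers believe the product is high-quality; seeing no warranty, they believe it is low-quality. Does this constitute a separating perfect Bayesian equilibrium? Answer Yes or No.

No

Under these beliefs, the warranty earns price 23 and no warranty earns price 13.
high-quality: the warranty nets 23 − 5 = 18; no warranty nets 13. high-quality prefers the warranty.
low-quality: the warranty nets 23 − 8 = 15; no warranty nets 13. low-quality would deviate to the warranty.
low-quality has a profitable deviation, so the profile is not an equilibrium.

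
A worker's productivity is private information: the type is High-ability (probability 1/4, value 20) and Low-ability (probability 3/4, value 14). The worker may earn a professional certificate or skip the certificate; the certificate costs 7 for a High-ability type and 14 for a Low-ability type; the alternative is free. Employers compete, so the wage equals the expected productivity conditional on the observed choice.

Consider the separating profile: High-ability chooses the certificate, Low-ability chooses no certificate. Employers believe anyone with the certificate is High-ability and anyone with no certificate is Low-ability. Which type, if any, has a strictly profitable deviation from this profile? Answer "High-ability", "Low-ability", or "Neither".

High-ability

The certificate pays 20; no certificate pays 14.
High-ability: assigned the certificate, nets 20 − 7 = 13; deviating to no certificate nets 14.
Low-ability: assigned no certificate, nets 14; deviating to the certificate nets 20 − 14 = 6.
The High-ability type gains 1 by deviating.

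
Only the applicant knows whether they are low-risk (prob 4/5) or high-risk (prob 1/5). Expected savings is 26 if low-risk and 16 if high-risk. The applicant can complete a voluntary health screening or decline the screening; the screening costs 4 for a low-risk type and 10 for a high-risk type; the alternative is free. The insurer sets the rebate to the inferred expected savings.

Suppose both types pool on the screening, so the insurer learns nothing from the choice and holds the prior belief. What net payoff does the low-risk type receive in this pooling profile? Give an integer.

20

Pooled rebate = 4/5·26 + 1/5·16 = 24.
low-risk pays cost 4 for the screening, so net payoff = 24 − 4 = 20.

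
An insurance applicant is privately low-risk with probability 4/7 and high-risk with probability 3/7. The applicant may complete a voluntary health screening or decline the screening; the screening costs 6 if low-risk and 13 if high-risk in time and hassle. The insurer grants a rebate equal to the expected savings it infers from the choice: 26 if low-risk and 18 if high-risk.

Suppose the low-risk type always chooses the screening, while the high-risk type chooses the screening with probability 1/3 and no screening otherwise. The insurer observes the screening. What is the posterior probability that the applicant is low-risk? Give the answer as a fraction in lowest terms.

4/5

P(the screening) = (4/7)·1 + (3/7)·(1/3) = 5/7.
By Bayes' rule, P(low-risk | the screening) = (4/7) / (5/7) = 4/5.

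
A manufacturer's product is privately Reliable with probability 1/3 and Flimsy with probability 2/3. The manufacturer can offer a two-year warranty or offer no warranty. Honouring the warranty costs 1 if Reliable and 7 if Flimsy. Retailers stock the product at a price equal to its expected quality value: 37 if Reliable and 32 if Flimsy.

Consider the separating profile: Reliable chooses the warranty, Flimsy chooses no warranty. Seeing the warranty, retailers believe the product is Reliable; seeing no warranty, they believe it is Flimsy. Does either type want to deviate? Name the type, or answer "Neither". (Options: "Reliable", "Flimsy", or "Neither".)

The warranty pays 37; no warranty pays 32.
Reliable: assigned the warranty, nets 37 − 1 = 36; deviating to no warranty nets 32.
Flimsy: assigned no warranty, nets 32; deviating to the warranty nets 37 − 7 = 30.
Both types strictly prefer their assigned action; no profitable deviation.

Neither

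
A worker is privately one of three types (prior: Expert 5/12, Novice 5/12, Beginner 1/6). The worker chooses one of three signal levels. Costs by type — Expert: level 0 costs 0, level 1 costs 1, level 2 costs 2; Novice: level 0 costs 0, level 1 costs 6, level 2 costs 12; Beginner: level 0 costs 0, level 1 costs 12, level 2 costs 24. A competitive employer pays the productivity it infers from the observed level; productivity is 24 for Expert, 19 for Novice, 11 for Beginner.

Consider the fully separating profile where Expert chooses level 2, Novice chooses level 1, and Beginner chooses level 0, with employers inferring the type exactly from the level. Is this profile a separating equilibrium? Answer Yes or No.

Yes

Separating wages: level 2 → 24, level 1 → 19, level 0 → 11.
Expert (assigned level 2): level 0: 11 − 0 = 11; level 1: 19 − 1 = 18; level 2: 24 − 2 = 22. Expert stays.
Novice (assigned level 1): level 0: 11 − 0 = 11; level 1: 19 − 6 = 13; level 2: 24 − 12 = 12. Novice stays.
Beginner (assigned level 0): level 0: 11 − 0 = 11; level 1: 19 − 12 = 7; level 2: 24 − 24 = 0. Beginner stays.
Every type prefers its assigned level; separation holds.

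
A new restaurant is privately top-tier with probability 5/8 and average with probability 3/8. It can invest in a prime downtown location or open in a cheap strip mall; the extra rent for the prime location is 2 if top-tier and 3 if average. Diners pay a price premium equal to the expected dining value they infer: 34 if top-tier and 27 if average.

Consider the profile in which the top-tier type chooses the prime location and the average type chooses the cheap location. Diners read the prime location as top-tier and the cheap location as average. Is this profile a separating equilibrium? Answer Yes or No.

Under these beliefs, the prime location earns price premium 34 and the cheap location earns price premium 27.
top-tier: the prime location nets 34 − 2 = 32; the cheap location nets 27. top-tier prefers the prime location.
average: the prime location nets 34 − 3 = 31; the cheap location nets 27. average would deviate to the prime location.
average has a profitable deviation, so the profile is not an equilibrium.

No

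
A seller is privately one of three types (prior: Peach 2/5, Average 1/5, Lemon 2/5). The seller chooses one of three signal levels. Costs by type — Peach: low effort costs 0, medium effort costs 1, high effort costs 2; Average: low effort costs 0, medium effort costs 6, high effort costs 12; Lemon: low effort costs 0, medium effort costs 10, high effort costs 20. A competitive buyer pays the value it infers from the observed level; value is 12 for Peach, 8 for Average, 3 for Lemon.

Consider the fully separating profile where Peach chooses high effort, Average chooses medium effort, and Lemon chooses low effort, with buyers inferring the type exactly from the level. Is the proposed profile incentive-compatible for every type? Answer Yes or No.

No

Separating prices: high effort → 12, medium effort → 8, low effort → 3.
Peach (assigned high effort): low effort: 3 − 0 = 3; medium effort: 8 − 1 = 7; high effort: 12 − 2 = 10. Peach stays.
Average (assigned medium effort): low effort: 3 − 0 = 3; medium effort: 8 − 6 = 2; high effort: 12 − 12 = 0. Average prefers low effort.
Lemon (assigned low effort): low effort: 3 − 0 = 3; medium effort: 8 − 10 = -2; high effort: 12 − 20 = -8. Lemon stays.
At least one type deviates; the separating profile fails.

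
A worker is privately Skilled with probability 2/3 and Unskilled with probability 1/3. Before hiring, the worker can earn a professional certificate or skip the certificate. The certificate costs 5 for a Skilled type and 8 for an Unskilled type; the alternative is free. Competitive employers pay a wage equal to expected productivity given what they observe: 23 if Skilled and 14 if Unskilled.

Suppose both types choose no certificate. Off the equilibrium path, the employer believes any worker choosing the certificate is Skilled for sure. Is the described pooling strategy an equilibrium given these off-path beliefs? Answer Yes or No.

Yes

On path, the employer holds the prior and pays 2/3·23 + 1/3·14 = 20. Off path (the certificate), believing Skilled, it pays 23.
Skilled: no certificate nets 20; the certificate nets 23 − 5 = 18. Skilled stays.
Unskilled: no certificate nets 20; the certificate nets 23 − 8 = 15. Unskilled stays.
No type deviates, so pooling is sustained.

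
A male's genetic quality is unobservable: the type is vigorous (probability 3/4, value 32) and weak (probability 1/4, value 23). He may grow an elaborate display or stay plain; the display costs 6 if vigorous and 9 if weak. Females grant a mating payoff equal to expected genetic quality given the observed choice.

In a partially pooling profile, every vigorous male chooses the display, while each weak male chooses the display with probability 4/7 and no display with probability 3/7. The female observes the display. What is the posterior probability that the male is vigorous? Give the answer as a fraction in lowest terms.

P(the display) = (3/4)·1 + (1/4)·(4/7) = 25/28.
By Bayes' rule, P(vigorous | the display) = (3/4) / (25/28) = 21/25.

21/25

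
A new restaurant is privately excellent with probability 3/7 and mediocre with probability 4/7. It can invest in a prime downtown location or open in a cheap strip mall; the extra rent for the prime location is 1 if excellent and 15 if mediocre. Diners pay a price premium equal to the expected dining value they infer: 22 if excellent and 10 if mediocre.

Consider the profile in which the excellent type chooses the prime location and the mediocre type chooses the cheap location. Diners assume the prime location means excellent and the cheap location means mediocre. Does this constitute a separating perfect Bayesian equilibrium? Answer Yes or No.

Yes

Under these beliefs, the prime location earns price premium 22 and the cheap location earns price premium 10.
excellent: the prime location nets 22 − 1 = 21; the cheap location nets 10. excellent prefers the prime location.
mediocre: the prime location nets 22 − 15 = 7; the cheap location nets 10. mediocre prefers the cheap location.
Neither type deviates, so the separating profile is an equilibrium.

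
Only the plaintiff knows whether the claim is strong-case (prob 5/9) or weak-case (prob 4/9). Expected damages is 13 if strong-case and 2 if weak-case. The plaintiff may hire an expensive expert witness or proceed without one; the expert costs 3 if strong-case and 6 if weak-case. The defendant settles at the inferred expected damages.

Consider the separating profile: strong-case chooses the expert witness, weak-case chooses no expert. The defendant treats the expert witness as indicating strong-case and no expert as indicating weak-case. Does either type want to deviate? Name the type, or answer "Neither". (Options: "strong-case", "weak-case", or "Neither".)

The expert witness pays 13; no expert pays 2.
strong-case: assigned the expert witness, nets 13 − 3 = 10; deviating to no expert nets 2.
weak-case: assigned no expert, nets 2; deviating to the expert witness nets 13 − 6 = 7.
The weak-case type gains 5 by deviating.

weak-case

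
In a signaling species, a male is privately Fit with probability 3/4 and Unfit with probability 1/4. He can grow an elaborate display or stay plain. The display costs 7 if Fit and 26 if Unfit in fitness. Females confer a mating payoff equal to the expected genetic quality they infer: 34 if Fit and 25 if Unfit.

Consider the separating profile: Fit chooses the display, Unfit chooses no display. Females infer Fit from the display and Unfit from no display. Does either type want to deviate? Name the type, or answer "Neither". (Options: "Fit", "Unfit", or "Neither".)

The display pays 34; no display pays 25.
Fit: assigned the display, nets 34 − 7 = 27; deviating to no display nets 25.
Unfit: assigned no display, nets 25; deviating to the display nets 34 − 26 = 8.
Both types strictly prefer their assigned action; no profitable deviation.

Neither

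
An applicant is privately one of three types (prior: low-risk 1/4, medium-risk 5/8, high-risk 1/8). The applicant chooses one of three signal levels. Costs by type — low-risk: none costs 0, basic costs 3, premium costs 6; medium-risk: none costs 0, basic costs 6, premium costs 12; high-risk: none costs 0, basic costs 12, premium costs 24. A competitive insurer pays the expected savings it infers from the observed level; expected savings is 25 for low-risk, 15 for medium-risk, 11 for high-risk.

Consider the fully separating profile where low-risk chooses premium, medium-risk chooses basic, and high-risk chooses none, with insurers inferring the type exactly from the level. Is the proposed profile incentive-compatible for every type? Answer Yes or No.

No

Separating rebates: premium → 25, basic → 15, none → 11.
low-risk (assigned premium): none: 11 − 0 = 11; basic: 15 − 3 = 12; premium: 25 − 6 = 19. low-risk stays.
medium-risk (assigned basic): none: 11 − 0 = 11; basic: 15 − 6 = 9; premium: 25 − 12 = 13. medium-risk prefers premium.
high-risk (assigned none): none: 11 − 0 = 11; basic: 15 − 12 = 3; premium: 25 − 24 = 1. high-risk stays.
At least one type deviates; the separating profile fails.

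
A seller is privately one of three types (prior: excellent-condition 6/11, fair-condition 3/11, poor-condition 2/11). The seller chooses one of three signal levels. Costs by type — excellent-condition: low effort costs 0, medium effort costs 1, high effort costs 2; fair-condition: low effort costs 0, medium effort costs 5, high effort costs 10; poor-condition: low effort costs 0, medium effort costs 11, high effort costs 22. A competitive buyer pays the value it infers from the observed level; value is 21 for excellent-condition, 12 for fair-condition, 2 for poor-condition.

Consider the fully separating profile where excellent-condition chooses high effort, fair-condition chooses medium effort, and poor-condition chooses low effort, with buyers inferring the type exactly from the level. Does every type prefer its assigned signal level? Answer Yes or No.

No

Separating prices: high effort → 21, medium effort → 12, low effort → 2.
excellent-condition (assigned high effort): low effort: 2 − 0 = 2; medium effort: 12 − 1 = 11; high effort: 21 − 2 = 19. excellent-condition stays.
fair-condition (assigned medium effort): low effort: 2 − 0 = 2; medium effort: 12 − 5 = 7; high effort: 21 − 10 = 11. fair-condition prefers high effort.
poor-condition (assigned low effort): low effort: 2 − 0 = 2; medium effort: 12 − 11 = 1; high effort: 21 − 22 = -1. poor-condition stays.
At least one type deviates; the separating profile fails.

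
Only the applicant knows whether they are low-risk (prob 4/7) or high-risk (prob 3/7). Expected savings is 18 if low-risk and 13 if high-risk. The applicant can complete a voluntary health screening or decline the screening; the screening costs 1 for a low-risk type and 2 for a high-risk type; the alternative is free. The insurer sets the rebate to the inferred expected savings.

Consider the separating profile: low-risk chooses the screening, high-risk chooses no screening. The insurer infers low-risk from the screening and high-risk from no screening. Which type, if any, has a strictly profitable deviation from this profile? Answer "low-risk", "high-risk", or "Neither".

high-risk

The screening pays 18; no screening pays 13.
low-risk: assigned the screening, nets 18 − 1 = 17; deviating to no screening nets 13.
high-risk: assigned no screening, nets 13; deviating to the screening nets 18 − 2 = 16.
The high-risk type gains 3 by deviating.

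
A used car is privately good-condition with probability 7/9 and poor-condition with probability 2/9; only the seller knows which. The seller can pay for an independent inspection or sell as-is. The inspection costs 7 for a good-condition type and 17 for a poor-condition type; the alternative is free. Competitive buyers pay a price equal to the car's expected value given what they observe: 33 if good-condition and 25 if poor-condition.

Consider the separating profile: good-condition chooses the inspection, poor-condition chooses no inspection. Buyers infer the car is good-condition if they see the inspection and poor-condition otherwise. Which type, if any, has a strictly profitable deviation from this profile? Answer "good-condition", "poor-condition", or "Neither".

The inspection pays 33; no inspection pays 25.
good-condition: assigned the inspection, nets 33 − 7 = 26; deviating to no inspection nets 25.
poor-condition: assigned no inspection, nets 25; deviating to the inspection nets 33 − 17 = 16.
Both types strictly prefer their assigned action; no profitable deviation.

Neither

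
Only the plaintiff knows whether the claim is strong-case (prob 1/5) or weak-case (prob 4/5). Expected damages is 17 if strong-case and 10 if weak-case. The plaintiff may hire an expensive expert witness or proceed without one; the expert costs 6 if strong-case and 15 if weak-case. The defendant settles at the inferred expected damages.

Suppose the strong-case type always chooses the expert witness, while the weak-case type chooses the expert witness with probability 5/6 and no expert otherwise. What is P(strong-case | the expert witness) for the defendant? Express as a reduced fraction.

P(the expert witness) = (1/5)·1 + (4/5)·(5/6) = 13/15.
By Bayes' rule, P(strong-case | the expert witness) = (1/5) / (13/15) = 3/13.

3/13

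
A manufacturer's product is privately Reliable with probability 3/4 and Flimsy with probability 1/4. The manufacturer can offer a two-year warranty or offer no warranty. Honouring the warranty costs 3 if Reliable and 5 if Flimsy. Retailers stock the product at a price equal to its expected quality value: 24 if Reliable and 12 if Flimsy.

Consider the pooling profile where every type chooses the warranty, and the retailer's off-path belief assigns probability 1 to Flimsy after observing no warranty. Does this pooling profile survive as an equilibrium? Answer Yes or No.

Yes

On path, the retailer holds the prior and pays 3/4·24 + 1/4·12 = 21. Off path (no warranty), believing Flimsy, it pays 12.
Reliable: the warranty nets 21 − 3 = 18; no warranty nets 12. Reliable stays.
Flimsy: the warranty nets 21 − 5 = 16; no warranty nets 12. Flimsy stays.
No type deviates, so pooling is sustained.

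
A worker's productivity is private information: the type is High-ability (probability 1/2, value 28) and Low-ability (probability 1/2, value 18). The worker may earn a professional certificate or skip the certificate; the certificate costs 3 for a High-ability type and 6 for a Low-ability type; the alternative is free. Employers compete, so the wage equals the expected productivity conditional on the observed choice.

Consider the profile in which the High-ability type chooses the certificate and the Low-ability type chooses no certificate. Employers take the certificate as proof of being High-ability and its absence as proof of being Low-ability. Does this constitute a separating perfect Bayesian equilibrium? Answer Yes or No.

Under these beliefs, the certificate earns wage 28 and no certificate earns wage 18.
High-ability: the certificate nets 28 − 3 = 25; no certificate nets 18. High-ability prefers the certificate.
Low-ability: the certificate nets 28 − 6 = 22; no certificate nets 18. Low-ability would deviate to the certificate.
Low-ability has a profitable deviation, so the profile is not an equilibrium.

No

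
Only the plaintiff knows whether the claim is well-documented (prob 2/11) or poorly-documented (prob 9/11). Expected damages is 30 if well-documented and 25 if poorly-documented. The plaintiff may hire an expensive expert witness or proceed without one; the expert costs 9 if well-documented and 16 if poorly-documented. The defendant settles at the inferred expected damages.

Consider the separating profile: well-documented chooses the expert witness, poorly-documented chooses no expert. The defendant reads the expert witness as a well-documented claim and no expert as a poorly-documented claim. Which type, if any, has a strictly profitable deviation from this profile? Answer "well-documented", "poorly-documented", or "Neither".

well-documented

The expert witness pays 30; no expert pays 25.
well-documented: assigned the expert witness, nets 30 − 9 = 21; deviating to no expert nets 25.
poorly-documented: assigned no expert, nets 25; deviating to the expert witness nets 30 − 16 = 14.
The well-documented type gains 4 by deviating.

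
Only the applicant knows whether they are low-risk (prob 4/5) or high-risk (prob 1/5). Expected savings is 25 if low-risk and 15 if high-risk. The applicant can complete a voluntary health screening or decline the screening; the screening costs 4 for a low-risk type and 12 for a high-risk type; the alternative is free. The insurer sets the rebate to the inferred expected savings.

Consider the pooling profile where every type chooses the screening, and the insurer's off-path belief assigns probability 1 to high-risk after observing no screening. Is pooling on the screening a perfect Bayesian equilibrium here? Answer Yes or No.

On path, the insurer holds the prior and pays 4/5·25 + 1/5·15 = 23. Off path (no screening), believing high-risk, it pays 15.
low-risk: the screening nets 23 − 4 = 19; no screening nets 15. low-risk stays.
high-risk: the screening nets 23 − 12 = 11; no screening nets 15. high-risk would deviate.
A type deviates, so pooling fails.

No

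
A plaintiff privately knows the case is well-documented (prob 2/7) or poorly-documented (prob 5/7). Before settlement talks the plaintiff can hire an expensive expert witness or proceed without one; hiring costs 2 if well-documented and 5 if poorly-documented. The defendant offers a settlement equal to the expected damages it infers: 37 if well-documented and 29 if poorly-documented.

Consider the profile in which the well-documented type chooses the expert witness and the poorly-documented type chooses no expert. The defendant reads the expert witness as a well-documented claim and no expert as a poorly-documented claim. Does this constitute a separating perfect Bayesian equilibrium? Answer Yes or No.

Under these beliefs, the expert witness earns settlement 37 and no expert earns settlement 29.
well-documented: the expert witness nets 37 − 2 = 35; no expert nets 29. well-documented prefers the expert witness.
poorly-documented: the expert witness nets 37 − 5 = 32; no expert nets 29. poorly-documented would deviate to the expert witness.
poorly-documented has a profitable deviation, so the profile is not an equilibrium.

No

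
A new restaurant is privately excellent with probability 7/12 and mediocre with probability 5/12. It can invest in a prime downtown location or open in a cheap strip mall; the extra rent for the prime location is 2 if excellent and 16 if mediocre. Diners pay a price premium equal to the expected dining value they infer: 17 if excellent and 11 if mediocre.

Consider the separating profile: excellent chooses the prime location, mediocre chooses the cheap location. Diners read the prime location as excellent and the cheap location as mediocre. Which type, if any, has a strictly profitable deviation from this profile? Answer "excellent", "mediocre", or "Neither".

The prime location pays 17; the cheap location pays 11.
excellent: assigned the prime location, nets 17 − 2 = 15; deviating to the cheap location nets 11.
mediocre: assigned the cheap location, nets 11; deviating to the prime location nets 17 − 16 = 1.
Both types strictly prefer their assigned action; no profitable deviation.

Neither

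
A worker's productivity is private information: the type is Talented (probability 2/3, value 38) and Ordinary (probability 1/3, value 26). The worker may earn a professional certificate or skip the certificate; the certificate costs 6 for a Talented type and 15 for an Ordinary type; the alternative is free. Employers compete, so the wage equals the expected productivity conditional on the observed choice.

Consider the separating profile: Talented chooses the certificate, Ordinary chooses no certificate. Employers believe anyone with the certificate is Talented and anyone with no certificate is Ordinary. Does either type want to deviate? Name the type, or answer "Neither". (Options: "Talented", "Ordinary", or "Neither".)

The certificate pays 38; no certificate pays 26.
Talented: assigned the certificate, nets 38 − 6 = 32; deviating to no certificate nets 26.
Ordinary: assigned no certificate, nets 26; deviating to the certificate nets 38 − 15 = 23.
Both types strictly prefer their assigned action; no profitable deviation.

Neither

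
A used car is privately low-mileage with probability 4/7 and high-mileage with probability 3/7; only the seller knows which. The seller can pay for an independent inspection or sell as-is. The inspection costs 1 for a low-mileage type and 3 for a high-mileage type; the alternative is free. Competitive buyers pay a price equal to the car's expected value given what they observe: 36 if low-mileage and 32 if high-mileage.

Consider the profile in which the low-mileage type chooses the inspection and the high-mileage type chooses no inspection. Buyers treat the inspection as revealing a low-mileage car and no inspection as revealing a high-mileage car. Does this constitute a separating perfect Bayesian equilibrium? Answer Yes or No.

Under these beliefs, the inspection earns price 36 and no inspection earns price 32.
low-mileage: the inspection nets 36 − 1 = 35; no inspection nets 32. low-mileage prefers the inspection.
high-mileage: the inspection nets 36 − 3 = 33; no inspection nets 32. high-mileage would deviate to the inspection.
high-mileage has a profitable deviation, so the profile is not an equilibrium.

No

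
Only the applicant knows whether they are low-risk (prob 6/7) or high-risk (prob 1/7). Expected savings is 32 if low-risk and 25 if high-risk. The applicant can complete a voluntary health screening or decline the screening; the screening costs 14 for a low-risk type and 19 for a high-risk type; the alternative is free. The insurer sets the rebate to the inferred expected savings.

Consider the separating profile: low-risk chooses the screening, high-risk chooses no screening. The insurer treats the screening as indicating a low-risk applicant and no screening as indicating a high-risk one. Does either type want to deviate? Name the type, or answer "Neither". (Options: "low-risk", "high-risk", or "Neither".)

low-risk

The screening pays 32; no screening pays 25.
low-risk: assigned the screening, nets 32 − 14 = 18; deviating to no screening nets 25.
high-risk: assigned no screening, nets 25; deviating to the screening nets 32 − 19 = 13.
The low-risk type gains 7 by deviating.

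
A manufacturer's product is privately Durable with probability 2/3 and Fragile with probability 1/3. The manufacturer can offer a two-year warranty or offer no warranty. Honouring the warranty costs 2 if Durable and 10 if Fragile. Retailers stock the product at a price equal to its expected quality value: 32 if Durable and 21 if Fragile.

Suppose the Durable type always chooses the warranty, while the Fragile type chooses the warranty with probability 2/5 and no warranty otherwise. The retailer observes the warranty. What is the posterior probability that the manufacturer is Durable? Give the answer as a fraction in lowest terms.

P(the warranty) = (2/3)·1 + (1/3)·(2/5) = 4/5.
By Bayes' rule, P(Durable | the warranty) = (2/3) / (4/5) = 5/6.

5/6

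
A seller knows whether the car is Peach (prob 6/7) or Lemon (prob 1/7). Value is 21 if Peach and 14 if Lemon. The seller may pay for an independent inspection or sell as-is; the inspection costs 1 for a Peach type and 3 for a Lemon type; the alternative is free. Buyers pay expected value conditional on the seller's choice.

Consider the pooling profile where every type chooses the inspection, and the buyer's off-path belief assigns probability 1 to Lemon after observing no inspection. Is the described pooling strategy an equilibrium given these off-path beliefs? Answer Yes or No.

Yes

On path, the buyer holds the prior and pays 6/7·21 + 1/7·14 = 20. Off path (no inspection), believing Lemon, it pays 14.
Peach: the inspection nets 20 − 1 = 19; no inspection nets 14. Peach stays.
Lemon: the inspection nets 20 − 3 = 17; no inspection nets 14. Lemon stays.
No type deviates, so pooling is sustained.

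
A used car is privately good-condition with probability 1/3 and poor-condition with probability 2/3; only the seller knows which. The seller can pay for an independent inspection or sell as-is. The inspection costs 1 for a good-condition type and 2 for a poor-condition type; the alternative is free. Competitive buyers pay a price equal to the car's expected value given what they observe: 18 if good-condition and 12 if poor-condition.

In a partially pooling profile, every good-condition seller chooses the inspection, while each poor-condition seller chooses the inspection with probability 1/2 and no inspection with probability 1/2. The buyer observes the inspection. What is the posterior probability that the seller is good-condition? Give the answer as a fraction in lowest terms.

1/2

P(the inspection) = (1/3)·1 + (2/3)·(1/2) = 2/3.
By Bayes' rule, P(good-condition | the inspection) = (1/3) / (2/3) = 1/2.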